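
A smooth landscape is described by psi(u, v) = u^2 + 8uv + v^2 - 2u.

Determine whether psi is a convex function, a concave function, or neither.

neither

psi is quadratic, so its Hessian is the constant matrix H = [[2, 8], [8, 2]].
det(H) = -60, tr(H) = 4.
det(H) < 0, so H is indefinite: neither convex nor concave.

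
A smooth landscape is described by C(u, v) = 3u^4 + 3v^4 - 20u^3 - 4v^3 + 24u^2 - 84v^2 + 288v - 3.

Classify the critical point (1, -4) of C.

The mixed partial ∂²C/∂u∂v is 0, so the Hessian at any point is diag(C_uu, C_vv) = diag(12(3u^2 - 10u + 4), 12(3v^2 - 2v - 14)).
At (1, -4): H = diag(-36, 504).
The eigenvalues have opposite signs, so H is indefinite: a saddle point.

saddle point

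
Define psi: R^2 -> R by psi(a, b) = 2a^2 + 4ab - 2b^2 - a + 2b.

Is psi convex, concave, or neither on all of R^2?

psi is quadratic, so its Hessian is the constant matrix H = [[4, 4], [4, -4]].
det(H) = -32, tr(H) = 0.
det(H) < 0, so H is indefinite: neither convex nor concave.

neither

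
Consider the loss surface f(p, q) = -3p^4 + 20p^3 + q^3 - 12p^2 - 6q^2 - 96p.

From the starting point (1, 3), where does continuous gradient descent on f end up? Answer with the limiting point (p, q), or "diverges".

f is separable, so gradient descent decouples: p follows -∂f/∂p, q follows -∂f/∂q.
∂f/∂p = -12(p - 4)(p - 2)(p + 1); at p=1 this is -72, so p increases.
∂f/∂q = 3q(q - 4); at q=3 this is -9, so q increases.
p converges to its nearest critical value 2 (a local min of the p-part); q converges to 4. The iterate converges to (2, 4).

(2, 4)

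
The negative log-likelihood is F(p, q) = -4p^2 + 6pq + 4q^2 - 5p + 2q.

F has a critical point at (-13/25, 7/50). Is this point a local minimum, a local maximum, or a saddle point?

The Hessian of F is constant: H = [[-8, 6], [6, 8]].
det(H) = (-8)·8 − 6² = -100.
Since det(H) < 0, H is indefinite and the critical point is a saddle point.

saddle point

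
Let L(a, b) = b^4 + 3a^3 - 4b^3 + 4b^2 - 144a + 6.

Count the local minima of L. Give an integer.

2

L separates as a function of a plus a function of b, so ∇L=0 decouples.
∂L/∂a = 9(a - 4)(a + 4) = 0 at a ∈ {-4, 4}; ∂L/∂b = 4b(b - 2)(b - 1) = 0 at b ∈ {0, 1, 2}.
The Hessian is diagonal: diag(L_aa, L_bb). Second derivatives: L_aa(-4)=-72, L_aa(4)=72; L_bb(0)=8, L_bb(1)=-4, L_bb(2)=8.
Local minima occur where both diagonal entries positive: (4, 0), (4, 2). Count: 2.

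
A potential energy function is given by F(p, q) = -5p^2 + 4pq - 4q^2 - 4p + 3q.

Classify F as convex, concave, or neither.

concave

F is quadratic, so its Hessian is the constant matrix H = [[-10, 4], [4, -8]].
det(H) = 64, tr(H) = -18.
det(H) > 0 and tr(H) < 0, so H is negative definite everywhere: concave.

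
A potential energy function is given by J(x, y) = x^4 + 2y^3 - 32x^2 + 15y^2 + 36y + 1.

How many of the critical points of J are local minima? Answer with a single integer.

J separates as a function of x plus a function of y, so ∇J=0 decouples.
∂J/∂x = 4x(x - 4)(x + 4) = 0 at x ∈ {-4, 0, 4}; ∂J/∂y = 6(y + 2)(y + 3) = 0 at y ∈ {-3, -2}.
The Hessian is diagonal: diag(J_xx, J_yy). Second derivatives: J_xx(-4)=128, J_xx(0)=-64, J_xx(4)=128; J_yy(-3)=-6, J_yy(-2)=6.
Local minima occur where both diagonal entries positive: (-4, -2), (4, -2). Count: 2.

2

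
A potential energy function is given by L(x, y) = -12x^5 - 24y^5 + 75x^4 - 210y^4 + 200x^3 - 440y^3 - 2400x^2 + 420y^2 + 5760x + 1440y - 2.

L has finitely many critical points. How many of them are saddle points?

L separates as a function of x plus a function of y, so ∇L=0 decouples.
∂L/∂x = -60(x - 4)(x - 3)(x - 2)(x + 4) = 0 at x ∈ {-4, 2, 3, 4}; ∂L/∂y = -120(y - 1)(y + 1)(y + 3)(y + 4) = 0 at y ∈ {-4, -3, -1, 1}.
The Hessian is diagonal: diag(L_xx, L_yy). Second derivatives: L_xx(-4)=20160, L_xx(2)=-720, L_xx(3)=420, L_xx(4)=-960; L_yy(-4)=1800, L_yy(-3)=-960, L_yy(-1)=1440, L_yy(1)=-4800.
Saddle points occur where the two diagonal entries have opposite signs: (-4, -3), (-4, 1), (2, -4), (2, -1), (3, -3), (3, 1), (4, -4), (4, -1). Count: 8.

8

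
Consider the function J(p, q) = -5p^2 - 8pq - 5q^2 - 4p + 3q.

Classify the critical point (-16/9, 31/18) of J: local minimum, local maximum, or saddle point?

local maximum

The Hessian of J is constant: H = [[-10, -8], [-8, -10]].
det(H) = (-10)·(-10) − (-8)² = 36.
det(H) > 0 and tr(H) = -20 < 0, so H is negative definite and the point is a local maximum.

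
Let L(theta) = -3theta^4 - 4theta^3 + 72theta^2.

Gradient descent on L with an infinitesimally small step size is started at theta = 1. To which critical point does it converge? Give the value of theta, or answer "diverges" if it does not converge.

0

L'(theta) = -12theta(theta - 3)(theta + 4), so L'(1) = 120.
Gradient descent moves in the -L' direction, i.e. theta is decreasing.
The nearest critical point in that direction is theta = 0, where L'' = 144 > 0 (a local minimum). The iterate converges there.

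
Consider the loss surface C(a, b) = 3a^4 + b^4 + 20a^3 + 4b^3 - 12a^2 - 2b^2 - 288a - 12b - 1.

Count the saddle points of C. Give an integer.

C separates as a function of a plus a function of b, so ∇C=0 decouples.
∂C/∂a = 12(a - 2)(a + 3)(a + 4) = 0 at a ∈ {-4, -3, 2}; ∂C/∂b = 4(b - 1)(b + 1)(b + 3) = 0 at b ∈ {-3, -1, 1}.
The Hessian is diagonal: diag(C_aa, C_bb). Second derivatives: C_aa(-4)=72, C_aa(-3)=-60, C_aa(2)=360; C_bb(-3)=32, C_bb(-1)=-16, C_bb(1)=32.
Saddle points occur where the two diagonal entries have opposite signs: (-4, -1), (-3, -3), (-3, 1), (2, -1). Count: 4.

4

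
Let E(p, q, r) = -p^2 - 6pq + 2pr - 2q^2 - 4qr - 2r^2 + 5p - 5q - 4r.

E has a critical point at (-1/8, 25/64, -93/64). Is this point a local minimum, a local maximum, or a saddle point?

The Hessian is constant: H = [[-2, -6, 2], [-6, -4, -4], [2, -4, -4]].
Leading principal minors: Δ₁ = -2, Δ₂ = -28, Δ₃ = 256.
The minors fit neither the all-positive nor the alternating-sign pattern, so H is indefinite: a saddle point.

saddle point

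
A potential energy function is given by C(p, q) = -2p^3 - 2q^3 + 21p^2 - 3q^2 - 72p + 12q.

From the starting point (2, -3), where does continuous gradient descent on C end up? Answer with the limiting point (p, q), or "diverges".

(3, -2)

C is separable, so gradient descent decouples: p follows -∂C/∂p, q follows -∂C/∂q.
∂C/∂p = -6(p - 4)(p - 3); at p=2 this is -12, so p increases.
∂C/∂q = -6(q - 1)(q + 2); at q=-3 this is -24, so q increases.
p converges to its nearest critical value 3 (a local min of the p-part); q converges to -2. The iterate converges to (3, -2).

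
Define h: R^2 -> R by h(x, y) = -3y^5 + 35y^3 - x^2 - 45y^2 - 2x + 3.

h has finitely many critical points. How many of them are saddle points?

h separates as a function of x plus a function of y, so ∇h=0 decouples.
∂h/∂x = -2(x + 1) = 0 at x ∈ {-1}; ∂h/∂y = -15y(y - 2)(y - 1)(y + 3) = 0 at y ∈ {-3, 0, 1, 2}.
The Hessian is diagonal: diag(h_xx, h_yy). Second derivatives: h_xx(-1)=-2; h_yy(-3)=900, h_yy(0)=-90, h_yy(1)=60, h_yy(2)=-150.
Saddle points occur where the two diagonal entries have opposite signs: (-1, -3), (-1, 1). Count: 2.

2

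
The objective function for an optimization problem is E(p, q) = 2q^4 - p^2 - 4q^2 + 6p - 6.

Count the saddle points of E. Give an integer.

2

E separates as a function of p plus a function of q, so ∇E=0 decouples.
∂E/∂p = -2(p - 3) = 0 at p ∈ {3}; ∂E/∂q = 8q(q - 1)(q + 1) = 0 at q ∈ {-1, 0, 1}.
The Hessian is diagonal: diag(E_pp, E_qq). Second derivatives: E_pp(3)=-2; E_qq(-1)=16, E_qq(0)=-8, E_qq(1)=16.
Saddle points occur where the two diagonal entries have opposite signs: (3, -1), (3, 1). Count: 2.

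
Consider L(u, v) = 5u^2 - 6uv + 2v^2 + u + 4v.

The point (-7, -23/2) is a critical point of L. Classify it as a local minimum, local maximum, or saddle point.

The Hessian of L is constant: H = [[10, -6], [-6, 4]].
det(H) = 10·4 − (-6)² = 4.
det(H) > 0 and tr(H) = 14 > 0, so H is positive definite and the point is a local minimum.

local minimum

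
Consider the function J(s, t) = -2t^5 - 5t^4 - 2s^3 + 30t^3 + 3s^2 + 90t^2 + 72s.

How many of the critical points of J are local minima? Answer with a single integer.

J separates as a function of s plus a function of t, so ∇J=0 decouples.
∂J/∂s = -6(s - 4)(s + 3) = 0 at s ∈ {-3, 4}; ∂J/∂t = -10t(t - 3)(t + 2)(t + 3) = 0 at t ∈ {-3, -2, 0, 3}.
The Hessian is diagonal: diag(J_ss, J_tt). Second derivatives: J_ss(-3)=42, J_ss(4)=-42; J_tt(-3)=180, J_tt(-2)=-100, J_tt(0)=180, J_tt(3)=-900.
Local minima occur where both diagonal entries positive: (-3, -3), (-3, 0). Count: 2.

2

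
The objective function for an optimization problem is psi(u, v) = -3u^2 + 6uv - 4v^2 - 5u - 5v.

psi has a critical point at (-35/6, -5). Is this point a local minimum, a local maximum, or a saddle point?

The Hessian of psi is constant: H = [[-6, 6], [6, -8]].
det(H) = (-6)·(-8) − 6² = 12.
det(H) > 0 and tr(H) = -14 < 0, so H is negative definite and the point is a local maximum.

local maximum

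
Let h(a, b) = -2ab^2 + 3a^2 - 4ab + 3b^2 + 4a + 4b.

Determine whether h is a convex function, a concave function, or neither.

neither

The term -2ab^2 is cubic, so the Hessian is not constant.
∂²h/∂b² = -4a + 6, which takes both signs as a varies (negative for sufficiently large a). A diagonal entry of the Hessian changing sign means the Hessian is neither positive- nor negative-semidefinite on all of R^2.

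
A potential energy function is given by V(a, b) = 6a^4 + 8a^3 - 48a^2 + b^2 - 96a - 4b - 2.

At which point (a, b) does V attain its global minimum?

(2, 2)

V(a,b) separates as P(a) + Q(b) − 2, so its minimum is min P + min Q − 2.
P'(a) = 24(a - 2)(a + 1)(a + 2) vanishes at a ∈ {-2, -1, 2}; Q'(b) = 2b - 4 vanishes at b ∈ {2}.
Local minima of P (where P''>0): P(-2)=32, P(2)=-224. Local minima of Q: Q(2)=-4.
So the global minimum of V is P(2) + Q(2) − 2 = -224 − 4 − 2 = -230, attained at (2, 2).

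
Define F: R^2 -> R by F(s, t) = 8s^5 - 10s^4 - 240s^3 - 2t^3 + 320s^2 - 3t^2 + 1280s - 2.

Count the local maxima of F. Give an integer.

2

F separates as a function of s plus a function of t, so ∇F=0 decouples.
∂F/∂s = 40(s - 4)(s - 2)(s + 1)(s + 4) = 0 at s ∈ {-4, -1, 2, 4}; ∂F/∂t = -6t(t + 1) = 0 at t ∈ {-1, 0}.
The Hessian is diagonal: diag(F_ss, F_tt). Second derivatives: F_ss(-4)=-5760, F_ss(-1)=1800, F_ss(2)=-1440, F_ss(4)=3200; F_tt(-1)=6, F_tt(0)=-6.
Local maxima occur where both diagonal entries negative: (-4, 0), (2, 0). Count: 2.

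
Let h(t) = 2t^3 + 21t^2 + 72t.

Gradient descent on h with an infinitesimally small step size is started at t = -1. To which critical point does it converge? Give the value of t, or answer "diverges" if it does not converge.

h'(t) = 6(t + 3)(t + 4), so h'(-1) = 36.
Gradient descent moves in the -h' direction, i.e. t is decreasing.
The nearest critical point in that direction is t = -3, where h'' = 6 > 0 (a local minimum). The iterate converges there.

-3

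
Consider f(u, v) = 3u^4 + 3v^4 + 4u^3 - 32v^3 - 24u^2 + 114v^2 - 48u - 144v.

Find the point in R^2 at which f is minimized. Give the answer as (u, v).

(2, 1)

f(u,v) separates as P(u) + Q(v), so its minimum is min P + min Q.
P'(u) = 12(u - 2)(u + 1)(u + 2) vanishes at u ∈ {-2, -1, 2}; Q'(v) = 12(v - 4)(v - 3)(v - 1) vanishes at v ∈ {1, 3, 4}.
Local minima of P (where P''>0): P(-2)=16, P(2)=-112. Local minima of Q: Q(1)=-59, Q(4)=-32.
So the global minimum of f is P(2) + Q(1) = -112 − 59 = -171, attained at (2, 1).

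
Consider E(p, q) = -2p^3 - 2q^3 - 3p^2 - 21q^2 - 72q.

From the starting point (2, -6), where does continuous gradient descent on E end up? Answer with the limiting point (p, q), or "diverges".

diverges

E is separable, so gradient descent decouples: p follows -∂E/∂p, q follows -∂E/∂q.
∂E/∂p = -6p(p + 1); at p=2 this is -36, so p increases.
∂E/∂q = -6(q + 3)(q + 4); at q=-6 this is -36, so q increases.
The p-coordinate has no critical point in that direction and runs off to infinity.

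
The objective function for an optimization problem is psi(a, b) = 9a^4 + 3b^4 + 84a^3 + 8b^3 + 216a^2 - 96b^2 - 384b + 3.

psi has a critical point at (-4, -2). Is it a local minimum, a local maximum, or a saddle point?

saddle point

The mixed partial ∂²psi/∂a∂b is 0, so the Hessian at any point is diag(psi_aa, psi_bb) = diag(36(3a^2 + 14a + 12), 12(3b^2 + 4b - 16)).
At (-4, -2): H = diag(144, -144).
The eigenvalues have opposite signs, so H is indefinite: a saddle point.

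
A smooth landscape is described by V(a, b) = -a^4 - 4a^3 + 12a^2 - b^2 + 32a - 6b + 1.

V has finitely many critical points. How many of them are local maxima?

2

V separates as a function of a plus a function of b, so ∇V=0 decouples.
∂V/∂a = -4(a - 2)(a + 1)(a + 4) = 0 at a ∈ {-4, -1, 2}; ∂V/∂b = -2(b + 3) = 0 at b ∈ {-3}.
The Hessian is diagonal: diag(V_aa, V_bb). Second derivatives: V_aa(-4)=-72, V_aa(-1)=36, V_aa(2)=-72; V_bb(-3)=-2.
Local maxima occur where both diagonal entries negative: (-4, -3), (2, -3). Count: 2.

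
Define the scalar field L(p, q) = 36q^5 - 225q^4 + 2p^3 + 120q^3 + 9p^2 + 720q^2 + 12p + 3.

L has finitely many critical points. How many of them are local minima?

L separates as a function of p plus a function of q, so ∇L=0 decouples.
∂L/∂p = 6(p + 1)(p + 2) = 0 at p ∈ {-2, -1}; ∂L/∂q = 180q(q - 4)(q - 2)(q + 1) = 0 at q ∈ {-1, 0, 2, 4}.
The Hessian is diagonal: diag(L_pp, L_qq). Second derivatives: L_pp(-2)=-6, L_pp(-1)=6; L_qq(-1)=-2700, L_qq(0)=1440, L_qq(2)=-2160, L_qq(4)=7200.
Local minima occur where both diagonal entries positive: (-1, 0), (-1, 4). Count: 2.

2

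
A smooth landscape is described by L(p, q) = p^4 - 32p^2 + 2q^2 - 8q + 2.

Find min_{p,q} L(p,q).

L(p,q) separates as A(p) + B(q) + 2, so its minimum is min A + min B + 2.
A'(p) = 4p(p - 4)(p + 4) vanishes at p ∈ {-4, 0, 4}; B'(q) = 4q - 8 vanishes at q ∈ {2}.
Local minima of A (where A''>0): A(-4)=-256, A(4)=-256. Local minima of B: B(2)=-8.
So the global minimum of L is A(-4) + B(2) + 2 = -256 − 8 + 2 = -262, attained at (-4, 2).

-262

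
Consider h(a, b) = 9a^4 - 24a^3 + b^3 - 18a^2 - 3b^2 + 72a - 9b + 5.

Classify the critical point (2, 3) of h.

The mixed partial ∂²h/∂a∂b is 0, so the Hessian at any point is diag(h_aa, h_bb) = diag(36(3a^2 - 4a - 1), 6(b - 1)).
At (2, 3): H = diag(108, 12).
Both eigenvalues are positive, so H is positive definite: a local minimum.

local minimum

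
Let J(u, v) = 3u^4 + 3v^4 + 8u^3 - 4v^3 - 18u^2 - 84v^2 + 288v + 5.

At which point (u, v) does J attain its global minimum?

(-3, -4)

J(u,v) separates as P(u) + Q(v) + 5, so its minimum is min P + min Q + 5.
P'(u) = 12u(u - 1)(u + 3) vanishes at u ∈ {-3, 0, 1}; Q'(v) = 12(v - 3)(v - 2)(v + 4) vanishes at v ∈ {-4, 2, 3}.
Local minima of P (where P''>0): P(-3)=-135, P(1)=-7. Local minima of Q: Q(-4)=-1472, Q(3)=243.
So the global minimum of J is P(-3) + Q(-4) + 5 = -135 − 1472 + 5 = -1602, attained at (-3, -4).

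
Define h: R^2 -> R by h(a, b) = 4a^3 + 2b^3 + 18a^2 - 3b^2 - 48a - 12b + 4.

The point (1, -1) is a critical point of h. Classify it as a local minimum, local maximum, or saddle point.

The mixed partial ∂²h/∂a∂b is 0, so the Hessian at any point is diag(h_aa, h_bb) = diag(12(2a + 3), 6(2b - 1)).
At (1, -1): H = diag(60, -18).
The eigenvalues have opposite signs, so H is indefinite: a saddle point.

saddle point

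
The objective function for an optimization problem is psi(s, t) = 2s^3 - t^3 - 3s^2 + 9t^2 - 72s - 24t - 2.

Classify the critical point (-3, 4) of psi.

The mixed partial ∂²psi/∂s∂t is 0, so the Hessian at any point is diag(psi_ss, psi_tt) = diag(6(2s - 1), 6(-t + 3)).
At (-3, 4): H = diag(-42, -6).
Both eigenvalues are negative, so H is negative definite: a local maximum.

local maximum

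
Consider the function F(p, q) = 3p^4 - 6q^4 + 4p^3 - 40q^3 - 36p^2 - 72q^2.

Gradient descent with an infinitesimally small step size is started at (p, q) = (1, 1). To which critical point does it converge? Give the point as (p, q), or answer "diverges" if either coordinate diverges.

F is separable, so gradient descent decouples: p follows -∂F/∂p, q follows -∂F/∂q.
∂F/∂p = 12p(p - 2)(p + 3); at p=1 this is -48, so p increases.
∂F/∂q = -24q(q + 2)(q + 3); at q=1 this is -288, so q increases.
The q-coordinate has no critical point in that direction and runs off to infinity.

diverges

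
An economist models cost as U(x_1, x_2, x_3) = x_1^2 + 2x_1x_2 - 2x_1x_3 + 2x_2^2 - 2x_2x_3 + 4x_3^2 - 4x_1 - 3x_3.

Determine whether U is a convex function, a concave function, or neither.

convex

U is quadratic, so its Hessian is the constant matrix H = [[2, 2, -2], [2, 4, -2], [-2, -2, 8]].
Leading principal minors: 2, 4, 24.
All positive ⇒ H ≻ 0 ⇒ convex.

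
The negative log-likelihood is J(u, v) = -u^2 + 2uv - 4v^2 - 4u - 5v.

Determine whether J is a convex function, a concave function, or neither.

concave

J is quadratic, so its Hessian is the constant matrix H = [[-2, 2], [2, -8]].
det(H) = 12, tr(H) = -10.
det(H) > 0 and tr(H) < 0, so H is negative definite everywhere: concave.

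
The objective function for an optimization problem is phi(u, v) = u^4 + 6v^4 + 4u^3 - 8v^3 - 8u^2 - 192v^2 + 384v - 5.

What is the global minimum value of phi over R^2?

phi(u,v) separates as P(u) + Q(v) − 5, so its minimum is min P + min Q − 5.
P'(u) = 4u(u - 1)(u + 4) vanishes at u ∈ {-4, 0, 1}; Q'(v) = 24(v - 4)(v - 1)(v + 4) vanishes at v ∈ {-4, 1, 4}.
Local minima of P (where P''>0): P(-4)=-128, P(1)=-3. Local minima of Q: Q(-4)=-2560, Q(4)=-512.
So the global minimum of phi is P(-4) + Q(-4) − 5 = -128 − 2560 − 5 = -2693, attained at (-4, -4).

-2693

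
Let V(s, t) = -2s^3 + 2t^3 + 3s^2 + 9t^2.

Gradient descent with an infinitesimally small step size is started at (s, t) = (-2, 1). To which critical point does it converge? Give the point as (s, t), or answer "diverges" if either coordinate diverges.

(0, 0)

V is separable, so gradient descent decouples: s follows -∂V/∂s, t follows -∂V/∂t.
∂V/∂s = -6s(s - 1); at s=-2 this is -36, so s increases.
∂V/∂t = 6t(t + 3); at t=1 this is 24, so t decreases.
s converges to its nearest critical value 0 (a local min of the s-part); t converges to 0. The iterate converges to (0, 0).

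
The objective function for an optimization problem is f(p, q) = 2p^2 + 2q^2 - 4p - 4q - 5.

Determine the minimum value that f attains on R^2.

-9

f(p,q) separates as A(p) + B(q) − 5, so its minimum is min A + min B − 5.
A'(p) = 4p - 4 vanishes at p ∈ {1}; B'(q) = 4q - 4 vanishes at q ∈ {1}.
Local minima of A (where A''>0): A(1)=-2. Local minima of B: B(1)=-2.
So the global minimum of f is A(1) + B(1) − 5 = -2 − 2 − 5 = -9, attained at (1, 1).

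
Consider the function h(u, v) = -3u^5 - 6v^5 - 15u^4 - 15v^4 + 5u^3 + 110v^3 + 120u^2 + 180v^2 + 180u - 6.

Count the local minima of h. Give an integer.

4

h separates as a function of u plus a function of v, so ∇h=0 decouples.
∂h/∂u = -15(u - 2)(u + 1)(u + 2)(u + 3) = 0 at u ∈ {-3, -2, -1, 2}; ∂h/∂v = -30v(v - 3)(v + 1)(v + 4) = 0 at v ∈ {-4, -1, 0, 3}.
The Hessian is diagonal: diag(h_uu, h_vv). Second derivatives: h_uu(-3)=150, h_uu(-2)=-60, h_uu(-1)=90, h_uu(2)=-900; h_vv(-4)=2520, h_vv(-1)=-360, h_vv(0)=360, h_vv(3)=-2520.
Local minima occur where both diagonal entries positive: (-3, -4), (-3, 0), (-1, -4), (-1, 0). Count: 4.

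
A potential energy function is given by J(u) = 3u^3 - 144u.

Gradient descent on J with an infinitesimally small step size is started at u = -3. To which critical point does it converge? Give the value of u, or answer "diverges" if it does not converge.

4

J'(u) = 9(u - 4)(u + 4), so J'(-3) = -63.
Gradient descent moves in the -J' direction, i.e. u is increasing.
The nearest critical point in that direction is u = 4, where J'' = 72 > 0 (a local minimum). The iterate converges there.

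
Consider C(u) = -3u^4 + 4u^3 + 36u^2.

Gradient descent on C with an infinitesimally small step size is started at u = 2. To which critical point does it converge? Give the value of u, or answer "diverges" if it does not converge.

0

C'(u) = -12u(u - 3)(u + 2), so C'(2) = 96.
Gradient descent moves in the -C' direction, i.e. u is decreasing.
The nearest critical point in that direction is u = 0, where C'' = 72 > 0 (a local minimum). The iterate converges there.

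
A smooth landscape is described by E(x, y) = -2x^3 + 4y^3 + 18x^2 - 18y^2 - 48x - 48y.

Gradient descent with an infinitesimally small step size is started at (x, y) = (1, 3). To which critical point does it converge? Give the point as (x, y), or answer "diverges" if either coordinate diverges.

(2, 4)

E is separable, so gradient descent decouples: x follows -∂E/∂x, y follows -∂E/∂y.
∂E/∂x = -6(x - 4)(x - 2); at x=1 this is -18, so x increases.
∂E/∂y = 12(y - 4)(y + 1); at y=3 this is -48, so y increases.
x converges to its nearest critical value 2 (a local min of the x-part); y converges to 4. The iterate converges to (2, 4).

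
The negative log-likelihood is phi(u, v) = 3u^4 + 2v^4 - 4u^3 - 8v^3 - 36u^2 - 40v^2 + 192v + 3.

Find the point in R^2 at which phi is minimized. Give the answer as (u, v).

(3, -3)

phi(u,v) separates as P(u) + Q(v) + 3, so its minimum is min P + min Q + 3.
P'(u) = 12u(u - 3)(u + 2) vanishes at u ∈ {-2, 0, 3}; Q'(v) = 8(v - 4)(v - 2)(v + 3) vanishes at v ∈ {-3, 2, 4}.
Local minima of P (where P''>0): P(-2)=-64, P(3)=-189. Local minima of Q: Q(-3)=-558, Q(4)=128.
So the global minimum of phi is P(3) + Q(-3) + 3 = -189 − 558 + 3 = -744, attained at (3, -3).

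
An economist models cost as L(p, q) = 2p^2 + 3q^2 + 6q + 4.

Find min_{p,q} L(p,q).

1

L(p,q) separates as A(p) + B(q) + 4, so its minimum is min A + min B + 4.
A'(p) = 4p vanishes at p ∈ {0}; B'(q) = 6q + 6 vanishes at q ∈ {-1}.
Local minima of A (where A''>0): A(0)=0. Local minima of B: B(-1)=-3.
So the global minimum of L is A(0) + B(-1) + 4 = 0 − 3 + 4 = 1, attained at (0, -1).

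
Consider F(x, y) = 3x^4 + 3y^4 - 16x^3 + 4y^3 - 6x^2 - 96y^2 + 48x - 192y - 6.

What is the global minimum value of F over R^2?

F(x,y) separates as P(x) + Q(y) − 6, so its minimum is min P + min Q − 6.
P'(x) = 12(x - 4)(x - 1)(x + 1) vanishes at x ∈ {-1, 1, 4}; Q'(y) = 12(y - 4)(y + 1)(y + 4) vanishes at y ∈ {-4, -1, 4}.
Local minima of P (where P''>0): P(-1)=-35, P(4)=-160. Local minima of Q: Q(-4)=-256, Q(4)=-1280.
So the global minimum of F is P(4) + Q(4) − 6 = -160 − 1280 − 6 = -1446, attained at (4, 4).

-1446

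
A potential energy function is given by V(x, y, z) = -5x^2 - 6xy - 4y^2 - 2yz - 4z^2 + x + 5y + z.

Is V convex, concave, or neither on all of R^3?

concave

V is quadratic, so its Hessian is the constant matrix H = [[-10, -6, 0], [-6, -8, -2], [0, -2, -8]].
Leading principal minors: -10, 44, -312.
Signs alternate −, +, − ⇒ H ≺ 0 ⇒ concave.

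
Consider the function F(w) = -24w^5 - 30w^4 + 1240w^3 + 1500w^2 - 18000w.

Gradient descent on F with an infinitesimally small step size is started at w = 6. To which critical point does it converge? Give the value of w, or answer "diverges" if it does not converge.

F'(w) = -120(w - 5)(w - 2)(w + 3)(w + 5), so F'(6) = -47520.
Gradient descent moves in the -F' direction, i.e. w is increasing.
There is no critical point above w=6, and F' keeps the same sign, so the iterate runs off to +∞.

diverges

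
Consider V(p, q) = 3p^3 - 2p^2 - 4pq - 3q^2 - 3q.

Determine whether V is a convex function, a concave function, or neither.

neither

The term 3p^3 is cubic, so the Hessian is not constant.
∂²V/∂p² = 18p - 4, which takes both signs as p varies (negative for sufficiently negative p). A diagonal entry of the Hessian changing sign means the Hessian is neither positive- nor negative-semidefinite on all of R^2.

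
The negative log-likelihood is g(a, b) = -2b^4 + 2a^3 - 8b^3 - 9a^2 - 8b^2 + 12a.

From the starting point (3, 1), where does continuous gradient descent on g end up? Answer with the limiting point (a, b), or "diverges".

g is separable, so gradient descent decouples: a follows -∂g/∂a, b follows -∂g/∂b.
∂g/∂a = 6(a - 2)(a - 1); at a=3 this is 12, so a decreases.
∂g/∂b = -8b(b + 1)(b + 2); at b=1 this is -48, so b increases.
The b-coordinate has no critical point in that direction and runs off to infinity.

diverges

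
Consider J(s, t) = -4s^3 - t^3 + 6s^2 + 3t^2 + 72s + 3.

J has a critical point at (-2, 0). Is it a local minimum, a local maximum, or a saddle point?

local minimum

The mixed partial ∂²J/∂s∂t is 0, so the Hessian at any point is diag(J_ss, J_tt) = diag(12(-2s + 1), 6(-t + 1)).
At (-2, 0): H = diag(60, 6).
Both eigenvalues are positive, so H is positive definite: a local minimum.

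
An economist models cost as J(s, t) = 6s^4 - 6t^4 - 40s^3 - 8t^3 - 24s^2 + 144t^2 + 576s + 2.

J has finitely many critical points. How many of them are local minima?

J separates as a function of s plus a function of t, so ∇J=0 decouples.
∂J/∂s = 24(s - 4)(s - 3)(s + 2) = 0 at s ∈ {-2, 3, 4}; ∂J/∂t = -24t(t - 3)(t + 4) = 0 at t ∈ {-4, 0, 3}.
The Hessian is diagonal: diag(J_ss, J_tt). Second derivatives: J_ss(-2)=720, J_ss(3)=-120, J_ss(4)=144; J_tt(-4)=-672, J_tt(0)=288, J_tt(3)=-504.
Local minima occur where both diagonal entries positive: (-2, 0), (4, 0). Count: 2.

2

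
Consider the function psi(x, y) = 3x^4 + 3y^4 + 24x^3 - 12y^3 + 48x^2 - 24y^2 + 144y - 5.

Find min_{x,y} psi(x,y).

psi(x,y) separates as P(x) + Q(y) − 5, so its minimum is min P + min Q − 5.
P'(x) = 12x(x + 2)(x + 4) vanishes at x ∈ {-4, -2, 0}; Q'(y) = 12(y - 3)(y - 2)(y + 2) vanishes at y ∈ {-2, 2, 3}.
Local minima of P (where P''>0): P(-4)=0, P(0)=0. Local minima of Q: Q(-2)=-240, Q(3)=135.
So the global minimum of psi is P(-4) + Q(-2) − 5 = 0 − 240 − 5 = -245, attained at (-4, -2).

-245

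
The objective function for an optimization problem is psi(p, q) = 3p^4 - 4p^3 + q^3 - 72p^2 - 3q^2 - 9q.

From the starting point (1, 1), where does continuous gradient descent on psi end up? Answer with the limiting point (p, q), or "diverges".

(4, 3)

psi is separable, so gradient descent decouples: p follows -∂psi/∂p, q follows -∂psi/∂q.
∂psi/∂p = 12p(p - 4)(p + 3); at p=1 this is -144, so p increases.
∂psi/∂q = 3(q - 3)(q + 1); at q=1 this is -12, so q increases.
p converges to its nearest critical value 4 (a local min of the p-part); q converges to 3. The iterate converges to (4, 3).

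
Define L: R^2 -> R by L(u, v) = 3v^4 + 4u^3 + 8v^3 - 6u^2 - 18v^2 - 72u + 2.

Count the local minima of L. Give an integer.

2

L separates as a function of u plus a function of v, so ∇L=0 decouples.
∂L/∂u = 12(u - 3)(u + 2) = 0 at u ∈ {-2, 3}; ∂L/∂v = 12v(v - 1)(v + 3) = 0 at v ∈ {-3, 0, 1}.
The Hessian is diagonal: diag(L_uu, L_vv). Second derivatives: L_uu(-2)=-60, L_uu(3)=60; L_vv(-3)=144, L_vv(0)=-36, L_vv(1)=48.
Local minima occur where both diagonal entries positive: (3, -3), (3, 1). Count: 2.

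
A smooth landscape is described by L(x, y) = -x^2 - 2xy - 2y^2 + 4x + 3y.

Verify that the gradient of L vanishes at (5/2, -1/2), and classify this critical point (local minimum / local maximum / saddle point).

local maximum

∇L = (-2x - 2y + 4, -2x - 4y + 3); substituting (5/2, -1/2) gives ∇L = (0, 0), so (5/2, -1/2) is indeed a critical point.
The Hessian of L is constant: H = [[-2, -2], [-2, -4]].
det(H) = (-2)·(-4) − (-2)² = 4.
det(H) > 0 and tr(H) = -6 < 0, so H is negative definite and the point is a local maximum.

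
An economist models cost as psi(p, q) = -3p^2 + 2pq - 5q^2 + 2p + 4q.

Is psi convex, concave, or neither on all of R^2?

concave

psi is quadratic, so its Hessian is the constant matrix H = [[-6, 2], [2, -10]].
det(H) = 56, tr(H) = -16.
det(H) > 0 and tr(H) < 0, so H is negative definite everywhere: concave.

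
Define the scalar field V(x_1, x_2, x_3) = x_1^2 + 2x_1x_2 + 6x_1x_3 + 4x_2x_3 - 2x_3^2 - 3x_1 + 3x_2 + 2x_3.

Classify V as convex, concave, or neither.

neither

V is quadratic, so its Hessian is the constant matrix H = [[2, 2, 6], [2, 0, 4], [6, 4, -4]].
Leading principal minors: 2, -4, 80.
Neither pattern holds ⇒ H is indefinite ⇒ neither convex nor concave.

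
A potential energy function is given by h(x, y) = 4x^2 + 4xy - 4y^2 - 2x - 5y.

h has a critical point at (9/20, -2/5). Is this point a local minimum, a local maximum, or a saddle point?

The Hessian of h is constant: H = [[8, 4], [4, -8]].
det(H) = 8·(-8) − 4² = -80.
Since det(H) < 0, H is indefinite and the critical point is a saddle point.

saddle point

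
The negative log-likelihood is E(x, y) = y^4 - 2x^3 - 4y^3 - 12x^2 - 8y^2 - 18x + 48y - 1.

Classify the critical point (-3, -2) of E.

local minimum

The mixed partial ∂²E/∂x∂y is 0, so the Hessian at any point is diag(E_xx, E_yy) = diag(-12(x + 2), 4(3y^2 - 6y - 4)).
At (-3, -2): H = diag(12, 80).
Both eigenvalues are positive, so H is positive definite: a local minimum.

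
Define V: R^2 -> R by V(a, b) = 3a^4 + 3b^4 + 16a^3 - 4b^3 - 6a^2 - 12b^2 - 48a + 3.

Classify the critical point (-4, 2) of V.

local minimum

The mixed partial ∂²V/∂a∂b is 0, so the Hessian at any point is diag(V_aa, V_bb) = diag(12(3a^2 + 8a - 1), 12(3b^2 - 2b - 2)).
At (-4, 2): H = diag(180, 72).
Both eigenvalues are positive, so H is positive definite: a local minimum.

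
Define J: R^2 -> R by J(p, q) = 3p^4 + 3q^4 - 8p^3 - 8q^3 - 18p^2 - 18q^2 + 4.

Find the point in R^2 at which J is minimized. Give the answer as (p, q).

J(p,q) separates as A(p) + B(q) + 4, so its minimum is min A + min B + 4.
A'(p) = 12p(p - 3)(p + 1) vanishes at p ∈ {-1, 0, 3}; B'(q) = 12q(q - 3)(q + 1) vanishes at q ∈ {-1, 0, 3}.
Local minima of A (where A''>0): A(-1)=-7, A(3)=-135. Local minima of B: B(-1)=-7, B(3)=-135.
So the global minimum of J is A(3) + B(3) + 4 = -135 − 135 + 4 = -266, attained at (3, 3).

(3, 3)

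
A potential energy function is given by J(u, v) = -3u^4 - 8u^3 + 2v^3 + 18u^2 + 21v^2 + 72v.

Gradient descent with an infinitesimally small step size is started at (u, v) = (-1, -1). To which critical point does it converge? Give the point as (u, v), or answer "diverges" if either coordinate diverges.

J is separable, so gradient descent decouples: u follows -∂J/∂u, v follows -∂J/∂v.
∂J/∂u = -12u(u - 1)(u + 3); at u=-1 this is -48, so u increases.
∂J/∂v = 6(v + 3)(v + 4); at v=-1 this is 36, so v decreases.
u converges to its nearest critical value 0 (a local min of the u-part); v converges to -3. The iterate converges to (0, -3).

(0, -3)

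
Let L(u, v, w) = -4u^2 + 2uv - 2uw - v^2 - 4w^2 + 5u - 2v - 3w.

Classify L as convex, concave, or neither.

L is quadratic, so its Hessian is the constant matrix H = [[-8, 2, -2], [2, -2, 0], [-2, 0, -8]].
Leading principal minors: -8, 12, -88.
Signs alternate −, +, − ⇒ H ≺ 0 ⇒ concave.

concave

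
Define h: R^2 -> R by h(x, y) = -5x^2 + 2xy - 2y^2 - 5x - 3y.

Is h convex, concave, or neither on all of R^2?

concave

h is quadratic, so its Hessian is the constant matrix H = [[-10, 2], [2, -4]].
det(H) = 36, tr(H) = -14.
det(H) > 0 and tr(H) < 0, so H is negative definite everywhere: concave.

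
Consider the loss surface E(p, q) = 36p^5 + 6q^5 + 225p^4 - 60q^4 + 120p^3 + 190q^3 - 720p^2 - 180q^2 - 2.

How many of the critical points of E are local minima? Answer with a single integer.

E separates as a function of p plus a function of q, so ∇E=0 decouples.
∂E/∂p = 180p(p - 1)(p + 2)(p + 4) = 0 at p ∈ {-4, -2, 0, 1}; ∂E/∂q = 30q(q - 4)(q - 3)(q - 1) = 0 at q ∈ {0, 1, 3, 4}.
The Hessian is diagonal: diag(E_pp, E_qq). Second derivatives: E_pp(-4)=-7200, E_pp(-2)=2160, E_pp(0)=-1440, E_pp(1)=2700; E_qq(0)=-360, E_qq(1)=180, E_qq(3)=-180, E_qq(4)=360.
Local minima occur where both diagonal entries positive: (-2, 1), (-2, 4), (1, 1), (1, 4). Count: 4.

4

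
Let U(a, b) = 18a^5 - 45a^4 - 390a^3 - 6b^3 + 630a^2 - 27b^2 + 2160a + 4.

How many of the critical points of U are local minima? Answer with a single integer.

2

U separates as a function of a plus a function of b, so ∇U=0 decouples.
∂U/∂a = 90(a - 4)(a - 2)(a + 1)(a + 3) = 0 at a ∈ {-3, -1, 2, 4}; ∂U/∂b = -18b(b + 3) = 0 at b ∈ {-3, 0}.
The Hessian is diagonal: diag(U_aa, U_bb). Second derivatives: U_aa(-3)=-6300, U_aa(-1)=2700, U_aa(2)=-2700, U_aa(4)=6300; U_bb(-3)=54, U_bb(0)=-54.
Local minima occur where both diagonal entries positive: (-1, -3), (4, -3). Count: 2.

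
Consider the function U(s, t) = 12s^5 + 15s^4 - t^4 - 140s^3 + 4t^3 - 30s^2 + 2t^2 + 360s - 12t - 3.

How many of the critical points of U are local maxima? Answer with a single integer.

4

U separates as a function of s plus a function of t, so ∇U=0 decouples.
∂U/∂s = 60(s - 2)(s - 1)(s + 1)(s + 3) = 0 at s ∈ {-3, -1, 1, 2}; ∂U/∂t = -4(t - 3)(t - 1)(t + 1) = 0 at t ∈ {-1, 1, 3}.
The Hessian is diagonal: diag(U_ss, U_tt). Second derivatives: U_ss(-3)=-2400, U_ss(-1)=720, U_ss(1)=-480, U_ss(2)=900; U_tt(-1)=-32, U_tt(1)=16, U_tt(3)=-32.
Local maxima occur where both diagonal entries negative: (-3, -1), (-3, 3), (1, -1), (1, 3). Count: 4.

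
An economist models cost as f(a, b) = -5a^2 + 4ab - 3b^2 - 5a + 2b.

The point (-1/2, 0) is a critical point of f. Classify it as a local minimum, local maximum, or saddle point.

local maximum

The Hessian of f is constant: H = [[-10, 4], [4, -6]].
det(H) = (-10)·(-6) − 4² = 44.
det(H) > 0 and tr(H) = -16 < 0, so H is negative definite and the point is a local maximum.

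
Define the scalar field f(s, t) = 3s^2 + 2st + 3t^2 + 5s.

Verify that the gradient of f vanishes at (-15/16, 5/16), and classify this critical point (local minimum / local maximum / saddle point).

local minimum

∇f = (6s + 2t + 5, 2s + 6t); substituting (-15/16, 5/16) gives ∇f = (0, 0), so (-15/16, 5/16) is indeed a critical point.
The Hessian of f is constant: H = [[6, 2], [2, 6]].
det(H) = 6·6 − 2² = 32.
det(H) > 0 and tr(H) = 12 > 0, so H is positive definite and the point is a local minimum.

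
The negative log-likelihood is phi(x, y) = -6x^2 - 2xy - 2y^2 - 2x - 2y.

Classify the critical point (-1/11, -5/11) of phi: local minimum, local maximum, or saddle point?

local maximum

The Hessian of phi is constant: H = [[-12, -2], [-2, -4]].
det(H) = (-12)·(-4) − (-2)² = 44.
det(H) > 0 and tr(H) = -16 < 0, so H is negative definite and the point is a local maximum.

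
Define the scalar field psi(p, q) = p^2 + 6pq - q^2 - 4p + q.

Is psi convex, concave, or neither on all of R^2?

neither

psi is quadratic, so its Hessian is the constant matrix H = [[2, 6], [6, -2]].
det(H) = -40, tr(H) = 0.
det(H) < 0, so H is indefinite: neither convex nor concave.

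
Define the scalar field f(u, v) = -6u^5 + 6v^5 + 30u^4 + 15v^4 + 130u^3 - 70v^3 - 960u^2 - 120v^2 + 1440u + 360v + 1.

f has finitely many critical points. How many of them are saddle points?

8

f separates as a function of u plus a function of v, so ∇f=0 decouples.
∂f/∂u = -30(u - 4)(u - 3)(u - 1)(u + 4) = 0 at u ∈ {-4, 1, 3, 4}; ∂f/∂v = 30(v - 2)(v - 1)(v + 2)(v + 3) = 0 at v ∈ {-3, -2, 1, 2}.
The Hessian is diagonal: diag(f_uu, f_vv). Second derivatives: f_uu(-4)=8400, f_uu(1)=-900, f_uu(3)=420, f_uu(4)=-720; f_vv(-3)=-600, f_vv(-2)=360, f_vv(1)=-360, f_vv(2)=600.
Saddle points occur where the two diagonal entries have opposite signs: (-4, -3), (-4, 1), (1, -2), (1, 2), (3, -3), (3, 1), (4, -2), (4, 2). Count: 8.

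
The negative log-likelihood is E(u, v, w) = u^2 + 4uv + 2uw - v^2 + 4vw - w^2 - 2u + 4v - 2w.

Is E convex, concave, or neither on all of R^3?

neither

E is quadratic, so its Hessian is the constant matrix H = [[2, 4, 2], [4, -2, 4], [2, 4, -2]].
Leading principal minors: 2, -20, 80.
Neither pattern holds ⇒ H is indefinite ⇒ neither convex nor concave.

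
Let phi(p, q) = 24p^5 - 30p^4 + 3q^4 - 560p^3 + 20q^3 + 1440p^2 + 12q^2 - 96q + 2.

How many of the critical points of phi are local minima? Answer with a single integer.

4

phi separates as a function of p plus a function of q, so ∇phi=0 decouples.
∂phi/∂p = 120p(p - 3)(p - 2)(p + 4) = 0 at p ∈ {-4, 0, 2, 3}; ∂phi/∂q = 12(q - 1)(q + 2)(q + 4) = 0 at q ∈ {-4, -2, 1}.
The Hessian is diagonal: diag(phi_pp, phi_qq). Second derivatives: phi_pp(-4)=-20160, phi_pp(0)=2880, phi_pp(2)=-1440, phi_pp(3)=2520; phi_qq(-4)=120, phi_qq(-2)=-72, phi_qq(1)=180.
Local minima occur where both diagonal entries positive: (0, -4), (0, 1), (3, -4), (3, 1). Count: 4.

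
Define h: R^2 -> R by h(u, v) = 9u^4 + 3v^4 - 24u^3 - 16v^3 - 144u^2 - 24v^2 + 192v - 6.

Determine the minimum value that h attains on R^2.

-1846

h(u,v) separates as P(u) + Q(v) − 6, so its minimum is min P + min Q − 6.
P'(u) = 36u(u - 4)(u + 2) vanishes at u ∈ {-2, 0, 4}; Q'(v) = 12(v - 4)(v - 2)(v + 2) vanishes at v ∈ {-2, 2, 4}.
Local minima of P (where P''>0): P(-2)=-240, P(4)=-1536. Local minima of Q: Q(-2)=-304, Q(4)=128.
So the global minimum of h is P(4) + Q(-2) − 6 = -1536 − 304 − 6 = -1846, attained at (4, -2).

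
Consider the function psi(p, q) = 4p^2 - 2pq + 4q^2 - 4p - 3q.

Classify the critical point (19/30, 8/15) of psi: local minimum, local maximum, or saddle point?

The Hessian of psi is constant: H = [[8, -2], [-2, 8]].
det(H) = 8·8 − (-2)² = 60.
det(H) > 0 and tr(H) = 16 > 0, so H is positive definite and the point is a local minimum.

local minimum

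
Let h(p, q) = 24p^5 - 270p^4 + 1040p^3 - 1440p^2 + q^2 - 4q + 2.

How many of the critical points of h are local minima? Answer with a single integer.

2

h separates as a function of p plus a function of q, so ∇h=0 decouples.
∂h/∂p = 120p(p - 4)(p - 3)(p - 2) = 0 at p ∈ {0, 2, 3, 4}; ∂h/∂q = 2(q - 2) = 0 at q ∈ {2}.
The Hessian is diagonal: diag(h_pp, h_qq). Second derivatives: h_pp(0)=-2880, h_pp(2)=480, h_pp(3)=-360, h_pp(4)=960; h_qq(2)=2.
Local minima occur where both diagonal entries positive: (2, 2), (4, 2). Count: 2.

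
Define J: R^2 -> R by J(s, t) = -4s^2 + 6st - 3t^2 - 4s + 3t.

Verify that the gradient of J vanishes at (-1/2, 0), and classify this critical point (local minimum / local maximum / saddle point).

local maximum

∇J = (-8s + 6t - 4, 6s - 6t + 3); substituting (-1/2, 0) gives ∇J = (0, 0), so (-1/2, 0) is indeed a critical point.
The Hessian of J is constant: H = [[-8, 6], [6, -6]].
det(H) = (-8)·(-6) − 6² = 12.
det(H) > 0 and tr(H) = -14 < 0, so H is negative definite and the point is a local maximum.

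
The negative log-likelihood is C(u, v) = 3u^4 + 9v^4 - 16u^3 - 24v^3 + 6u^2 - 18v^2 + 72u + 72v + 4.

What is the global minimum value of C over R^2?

-100

C(u,v) separates as P(u) + Q(v) + 4, so its minimum is min P + min Q + 4.
P'(u) = 12(u - 3)(u - 2)(u + 1) vanishes at u ∈ {-1, 2, 3}; Q'(v) = 36(v - 2)(v - 1)(v + 1) vanishes at v ∈ {-1, 1, 2}.
Local minima of P (where P''>0): P(-1)=-47, P(3)=81. Local minima of Q: Q(-1)=-57, Q(2)=24.
So the global minimum of C is P(-1) + Q(-1) + 4 = -47 − 57 + 4 = -100, attained at (-1, -1).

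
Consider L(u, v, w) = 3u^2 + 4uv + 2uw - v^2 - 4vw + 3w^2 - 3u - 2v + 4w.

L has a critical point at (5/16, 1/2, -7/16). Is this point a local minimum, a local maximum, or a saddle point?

The Hessian is constant: H = [[6, 4, 2], [4, -2, -4], [2, -4, 6]].
Leading principal minors: Δ₁ = 6, Δ₂ = -28, Δ₃ = -320.
The minors fit neither the all-positive nor the alternating-sign pattern, so H is indefinite: a saddle point.

saddle point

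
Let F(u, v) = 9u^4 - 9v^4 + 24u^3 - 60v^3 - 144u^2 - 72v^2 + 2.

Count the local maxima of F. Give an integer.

F separates as a function of u plus a function of v, so ∇F=0 decouples.
∂F/∂u = 36u(u - 2)(u + 4) = 0 at u ∈ {-4, 0, 2}; ∂F/∂v = -36v(v + 1)(v + 4) = 0 at v ∈ {-4, -1, 0}.
The Hessian is diagonal: diag(F_uu, F_vv). Second derivatives: F_uu(-4)=864, F_uu(0)=-288, F_uu(2)=432; F_vv(-4)=-432, F_vv(-1)=108, F_vv(0)=-144.
Local maxima occur where both diagonal entries negative: (0, -4), (0, 0). Count: 2.

2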